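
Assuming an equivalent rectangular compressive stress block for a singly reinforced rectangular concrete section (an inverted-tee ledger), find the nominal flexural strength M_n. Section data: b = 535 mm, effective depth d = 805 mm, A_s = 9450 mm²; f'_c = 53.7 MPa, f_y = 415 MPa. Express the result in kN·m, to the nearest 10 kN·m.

T = A_s f_y = 9450 × 415 = 3921750 N = 3921.75 kN.
From C = T: a = T/(0.85 f'_c b) = 3921750/(0.85 × 53.7 × 535) = 160.60 mm.
M_n = T(d − a/2) = 3921.75 kN × (805 − 80.3) mm = 2842.09 kN·m.

M_n ≈ 2840 kN·m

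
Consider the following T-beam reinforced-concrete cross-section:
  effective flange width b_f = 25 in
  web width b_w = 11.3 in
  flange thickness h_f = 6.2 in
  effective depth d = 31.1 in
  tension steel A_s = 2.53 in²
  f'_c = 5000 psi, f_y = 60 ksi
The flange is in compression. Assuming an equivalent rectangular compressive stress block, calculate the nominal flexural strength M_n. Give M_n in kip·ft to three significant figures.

M_n ≈ 384 kip·ft

Tension: T = A_s f_y = 2.53 × 60 = 151.8 kips.
Try a within the flange: a = T/(0.85 f'_c b_f) = 151.8/(0.85 × 5 × 25) = 1.429 in.
Since a = 1.429 ≤ h_f = 6.2 in, the stress block lies entirely in the flange; analyse as a rectangular beam of width b_f.
M_n = T(d − a/2) = 151.8 × (31.1 − 0.7145) = 4612.5 kip·in.
M_n = 4612.5/12 = 384.38 kip·ft.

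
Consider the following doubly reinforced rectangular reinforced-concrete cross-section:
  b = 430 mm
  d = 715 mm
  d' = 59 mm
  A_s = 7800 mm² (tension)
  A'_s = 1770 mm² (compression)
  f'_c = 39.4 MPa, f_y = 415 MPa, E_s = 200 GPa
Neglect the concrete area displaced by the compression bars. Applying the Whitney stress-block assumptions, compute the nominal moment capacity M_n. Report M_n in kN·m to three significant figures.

M_n ≈ 2050 kN·m

Assume both tension and compression steel yield.
Net tension couple steel: A_s − A'_s = 6030 mm².
a = (A_s − A'_s) f_y / (0.85 f'_c b) = 2502450/(0.85 × 39.4 × 430) = 173.77 mm.
c = a/β₁ = 173.77/0.769 = 225.97 mm; ε'_s = 0.003(c − d')/c = 0.0022 ≥ f_y/E_s = 0.0021, so compression steel does yield.
M_n = (A_s − A'_s) f_y (d − a/2) + A'_s f_y (d − d') = [2502450 × (715 − 86.885) + 734550 × (715 − 59)] × 10⁻⁶ = 1571.83 + 481.86 = 2053.69 kN·m.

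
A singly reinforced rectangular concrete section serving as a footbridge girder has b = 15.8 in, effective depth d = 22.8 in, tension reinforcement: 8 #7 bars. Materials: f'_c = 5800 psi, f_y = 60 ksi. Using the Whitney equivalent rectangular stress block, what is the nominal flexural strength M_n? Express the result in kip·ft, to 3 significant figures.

A_s = 8 × 0.6 = 4.8 in².
T = A_s f_y = 4.8 × 60 = 288 kips.
a = T/(0.85 f'_c b) = 288/(0.85 × 5.8 × 15.8) = 3.697 in.
M_n = T(d − a/2) = 288 × (22.8 − 1.8485) = 6034.0 kip·in = 6034.0/12 = 502.83 kip·ft.

M_n ≈ 503 kip·ft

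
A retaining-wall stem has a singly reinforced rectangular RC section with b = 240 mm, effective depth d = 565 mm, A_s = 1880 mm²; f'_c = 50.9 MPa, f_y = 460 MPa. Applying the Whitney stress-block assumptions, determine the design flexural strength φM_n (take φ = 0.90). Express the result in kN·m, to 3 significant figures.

T = A_s f_y = 1880 × 460 = 864800 N = 864.8 kN.
From C = T: a = T/(0.85 f'_c b) = 864800/(0.85 × 50.9 × 240) = 83.29 mm.
M_n = T(d − a/2) = 864.8 kN × (565 − 41.645) mm = 452.60 kN·m.
φM_n = 0.90 × 452.60 = 407.34 kN·m.

φM_n ≈ 407 kN·m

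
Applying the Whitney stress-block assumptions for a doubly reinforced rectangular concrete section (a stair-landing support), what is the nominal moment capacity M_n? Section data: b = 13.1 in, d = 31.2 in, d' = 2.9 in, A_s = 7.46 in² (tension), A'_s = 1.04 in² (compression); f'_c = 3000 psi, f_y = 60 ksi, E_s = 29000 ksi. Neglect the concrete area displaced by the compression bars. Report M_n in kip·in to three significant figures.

M_n ≈ 11600 kip·in

Assume both steels yield.
a = (A_s − A'_s) f_y/(0.85 f'_c b) = (7.46 − 1.04) × 60/(0.85 × 3 × 13.1) = 11.531 in.
c = a/β₁ = 11.531/0.85 = 13.566 in; ε'_s = 0.003(c − d')/c = 0.0024 ≥ ε_y = 0.0021, so the compression steel yields.
M_n = (A_s − A'_s) f_y (d − a/2) + A'_s f_y (d − d') = 385.2 × (31.2 − 5.7655) + 62.4 × (31.2 − 2.9) = 9797.4 + 1765.9 = 11563.3 kip·in.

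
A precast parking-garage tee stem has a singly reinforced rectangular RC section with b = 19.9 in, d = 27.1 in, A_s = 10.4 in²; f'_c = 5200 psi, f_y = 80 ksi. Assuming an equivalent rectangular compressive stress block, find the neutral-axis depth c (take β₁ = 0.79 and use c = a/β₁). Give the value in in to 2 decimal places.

c ≈ 11.97 in

T = A_s f_y = 10.4 × 80 = 832 kips.
a = T/(0.85 f'_c b) = 832/(0.85 × 5.2 × 19.9) = 9.4591 in.
With β₁ = 0.79, c = a/β₁ = 9.4591/0.79 = 11.97 in.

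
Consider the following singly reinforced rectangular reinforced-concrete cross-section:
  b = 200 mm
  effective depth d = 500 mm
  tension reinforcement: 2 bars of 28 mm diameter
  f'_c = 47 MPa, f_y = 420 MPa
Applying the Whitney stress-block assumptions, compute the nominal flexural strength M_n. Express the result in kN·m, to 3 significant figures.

M_n ≈ 242 kN·m

A_s = 2 × 616 = 1232 mm².
T = A_s f_y = 1232 × 420 = 517440 N = 517.44 kN.
From C = T: a = T/(0.85 f'_c b) = 517440/(0.85 × 47 × 200) = 64.76 mm.
M_n = T(d − a/2) = 517.44 kN × (500 − 32.38) mm = 241.97 kN·m.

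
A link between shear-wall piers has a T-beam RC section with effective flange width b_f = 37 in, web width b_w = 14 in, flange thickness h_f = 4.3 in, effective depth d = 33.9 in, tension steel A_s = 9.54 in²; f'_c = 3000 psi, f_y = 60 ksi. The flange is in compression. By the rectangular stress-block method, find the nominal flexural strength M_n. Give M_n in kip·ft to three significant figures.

Tension: T = A_s f_y = 9.54 × 60 = 572.4 kips.
Try a within the flange: a = T/(0.85 f'_c b_f) = 572.4/(0.85 × 3 × 37) = 6.067 in.
a = 6.067 > h_f = 4.3 in: the block extends into the web. Split into flange-overhang and web parts.
C_f = 0.85 f'_c (b_f − b_w) h_f = 0.85 × 3 × (37 − 14) × 4.3 = 252.2 kips.
Remaining web compression depth: a_w = (T − C_f)/(0.85 f'_c b_w) = (572.4 − 252.2)/(0.85 × 3 × 14) = 8.969 in.
M_n = C_f(d − h_f/2) + (T − C_f)(d − a_w/2) = 252.2 × (33.9 − 2.15) + 320.2 × (33.9 − 4.4845) = 8007.4 + 9418.8 = 17426.2 kip·in.
M_n = 17426.2/12 = 1452.18 kip·ft.

M_n ≈ 1450 kip·ft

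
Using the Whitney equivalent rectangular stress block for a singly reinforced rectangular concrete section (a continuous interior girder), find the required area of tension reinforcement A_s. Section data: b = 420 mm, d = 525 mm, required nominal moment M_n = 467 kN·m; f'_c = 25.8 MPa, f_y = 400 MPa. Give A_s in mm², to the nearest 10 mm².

With M_n = 0.85 f'_c a b (d − a/2), solve the quadratic for a:
a = d − √(d² − 2M_n/(0.85 f'_c b)) = 525 − √(525² − 2 × 467×10⁶/(0.85 × 25.8 × 420)) = 107.60 mm.
A_s = 0.85 f'_c a b / f_y = 0.85 × 25.8 × 107.60 × 420 / 400 = 2477.7 mm².

A_s ≈ 2480 mm²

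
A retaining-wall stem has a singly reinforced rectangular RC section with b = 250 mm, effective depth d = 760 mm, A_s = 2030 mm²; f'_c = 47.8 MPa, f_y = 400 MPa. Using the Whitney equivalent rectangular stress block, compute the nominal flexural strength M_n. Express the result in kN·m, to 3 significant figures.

T = A_s f_y = 2030 × 400 = 812000 N = 812 kN.
From C = T: a = T/(0.85 f'_c b) = 812000/(0.85 × 47.8 × 250) = 79.94 mm.
M_n = T(d − a/2) = 812 kN × (760 − 39.97) mm = 584.66 kN·m.

M_n ≈ 585 kN·m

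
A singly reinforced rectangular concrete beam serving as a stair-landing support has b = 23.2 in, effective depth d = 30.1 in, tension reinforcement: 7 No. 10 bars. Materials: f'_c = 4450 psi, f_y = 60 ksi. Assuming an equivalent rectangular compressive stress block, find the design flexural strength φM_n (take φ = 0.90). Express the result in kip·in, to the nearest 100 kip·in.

φM_n ≈ 13000 kip·in

A_s = 7 × 1.27 = 8.89 in².
T = A_s f_y = 8.89 × 60 = 533.4 kips.
a = T/(0.85 f'_c b) = 533.4/(0.85 × 4.45 × 23.2) = 6.078 in.
M_n = T(d − a/2) = 533.4 × (30.1 − 3.039) = 14434.3 kip·in.
φM_n = 0.90 × 14434.3 = 12990.9 kip·in.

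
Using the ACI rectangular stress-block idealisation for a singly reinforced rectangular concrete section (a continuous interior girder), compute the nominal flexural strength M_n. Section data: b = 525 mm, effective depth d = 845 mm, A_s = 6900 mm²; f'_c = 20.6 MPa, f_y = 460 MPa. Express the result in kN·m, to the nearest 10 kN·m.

T = A_s f_y = 6900 × 460 = 3174000 N = 3174 kN.
From C = T: a = T/(0.85 f'_c b) = 3174000/(0.85 × 20.6 × 525) = 345.27 mm.
M_n = T(d − a/2) = 3174 kN × (845 − 172.635) mm = 2134.09 kN·m.

M_n ≈ 2130 kN·m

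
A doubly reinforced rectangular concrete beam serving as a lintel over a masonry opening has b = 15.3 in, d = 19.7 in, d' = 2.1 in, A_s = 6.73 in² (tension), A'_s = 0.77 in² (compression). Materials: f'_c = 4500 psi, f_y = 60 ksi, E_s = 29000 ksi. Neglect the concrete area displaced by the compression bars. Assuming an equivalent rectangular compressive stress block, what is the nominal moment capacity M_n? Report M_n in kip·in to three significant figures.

M_n ≈ 6770 kip·in

Assume both steels yield.
a = (A_s − A'_s) f_y/(0.85 f'_c b) = (6.73 − 0.77) × 60/(0.85 × 4.5 × 15.3) = 6.110 in.
c = a/β₁ = 6.110/0.825 = 7.406 in; ε'_s = 0.003(c − d')/c = 0.0021 ≥ ε_y = 0.0021, so the compression steel yields.
M_n = (A_s − A'_s) f_y (d − a/2) + A'_s f_y (d − d') = 357.6 × (19.7 − 3.055) + 46.2 × (19.7 − 2.1) = 5952.3 + 813.1 = 6765.4 kip·in.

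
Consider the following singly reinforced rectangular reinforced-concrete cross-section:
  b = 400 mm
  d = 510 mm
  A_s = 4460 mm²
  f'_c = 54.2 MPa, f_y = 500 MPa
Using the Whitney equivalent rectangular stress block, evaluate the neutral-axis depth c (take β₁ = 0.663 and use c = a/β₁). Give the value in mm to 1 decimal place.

T = A_s f_y = 4460 × 500 = 2230000 N = 2230 kN.
Setting C = 0.85 f'_c a b equal to T: a = 2230000/(0.85 × 54.2 × 400) = 121.012 mm.
With β₁ = 0.663, c = a/β₁ = 121.012/0.663 = 182.5 mm.

c ≈ 182.5 mm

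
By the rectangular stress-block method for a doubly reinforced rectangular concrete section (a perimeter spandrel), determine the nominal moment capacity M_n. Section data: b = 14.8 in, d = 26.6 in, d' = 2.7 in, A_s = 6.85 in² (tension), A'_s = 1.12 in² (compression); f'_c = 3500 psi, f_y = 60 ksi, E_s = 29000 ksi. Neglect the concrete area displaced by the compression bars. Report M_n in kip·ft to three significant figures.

M_n ≈ 784 kip·ft

Assume both steels yield.
a = (A_s − A'_s) f_y/(0.85 f'_c b) = (6.85 − 1.12) × 60/(0.85 × 3.5 × 14.8) = 7.808 in.
c = a/β₁ = 7.808/0.85 = 9.186 in; ε'_s = 0.003(c − d')/c = 0.0021 ≥ ε_y = 0.0021, so the compression steel yields.
M_n = (A_s − A'_s) f_y (d − a/2) + A'_s f_y (d − d') = 343.8 × (26.6 − 3.904) + 67.2 × (26.6 − 2.7) = 7802.9 + 1606.1 = 9409.0 kip·in = 9409.0/12 = 784.08 kip·ft.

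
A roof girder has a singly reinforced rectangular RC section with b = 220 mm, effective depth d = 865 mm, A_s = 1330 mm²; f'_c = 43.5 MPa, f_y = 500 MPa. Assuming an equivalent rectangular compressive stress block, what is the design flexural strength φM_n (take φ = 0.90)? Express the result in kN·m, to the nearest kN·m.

φM_n ≈ 493 kN·m

T = A_s f_y = 1330 × 500 = 665000 N = 665 kN.
From C = T: a = T/(0.85 f'_c b) = 665000/(0.85 × 43.5 × 220) = 81.75 mm.
M_n = T(d − a/2) = 665 kN × (865 − 40.875) mm = 548.04 kN·m.
φM_n = 0.90 × 548.04 = 493.24 kN·m.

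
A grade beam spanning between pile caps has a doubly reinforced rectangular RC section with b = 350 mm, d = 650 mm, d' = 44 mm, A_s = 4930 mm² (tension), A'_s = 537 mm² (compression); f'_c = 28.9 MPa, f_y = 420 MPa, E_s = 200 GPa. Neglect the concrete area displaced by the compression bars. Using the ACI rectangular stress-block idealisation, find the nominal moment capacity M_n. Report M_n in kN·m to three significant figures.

M_n ≈ 1140 kN·m

Assume both tension and compression steel yield.
Net tension couple steel: A_s − A'_s = 4393 mm².
a = (A_s − A'_s) f_y / (0.85 f'_c b) = 1845060/(0.85 × 28.9 × 350) = 214.60 mm.
c = a/β₁ = 214.60/0.844 = 254.27 mm; ε'_s = 0.003(c − d')/c = 0.0025 ≥ f_y/E_s = 0.0021, so compression steel does yield.
M_n = (A_s − A'_s) f_y (d − a/2) + A'_s f_y (d − d') = [1845060 × (650 − 107.3) + 225540 × (650 − 44)] × 10⁻⁶ = 1001.31 + 136.68 = 1137.99 kN·m.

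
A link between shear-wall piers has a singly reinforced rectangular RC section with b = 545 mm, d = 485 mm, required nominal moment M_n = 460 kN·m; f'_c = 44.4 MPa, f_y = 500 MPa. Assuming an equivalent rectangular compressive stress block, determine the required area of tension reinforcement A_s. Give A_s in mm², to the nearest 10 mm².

With M_n = 0.85 f'_c a b (d − a/2), solve the quadratic for a:
a = d − √(d² − 2M_n/(0.85 f'_c b)) = 485 − √(485² − 2 × 460×10⁶/(0.85 × 44.4 × 545)) = 48.54 mm.
A_s = 0.85 f'_c a b / f_y = 0.85 × 44.4 × 48.54 × 545 / 500 = 1996.8 mm².

A_s ≈ 2000 mm²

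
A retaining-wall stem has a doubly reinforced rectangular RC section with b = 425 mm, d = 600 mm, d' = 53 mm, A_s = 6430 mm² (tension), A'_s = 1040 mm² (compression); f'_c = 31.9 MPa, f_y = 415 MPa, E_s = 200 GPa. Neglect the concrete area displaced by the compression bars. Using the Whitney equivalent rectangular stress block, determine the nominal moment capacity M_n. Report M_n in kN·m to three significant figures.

Assume both tension and compression steel yield.
Net tension couple steel: A_s − A'_s = 5390 mm².
a = (A_s − A'_s) f_y / (0.85 f'_c b) = 2236850/(0.85 × 31.9 × 425) = 194.11 mm.
c = a/β₁ = 194.11/0.822 = 236.14 mm; ε'_s = 0.003(c − d')/c = 0.0023 ≥ f_y/E_s = 0.0021, so compression steel does yield.
M_n = (A_s − A'_s) f_y (d − a/2) + A'_s f_y (d − d') = [2236850 × (600 − 97.055) + 431600 × (600 − 53)] × 10⁻⁶ = 1125.01 + 236.09 = 1361.10 kN·m.

M_n ≈ 1360 kN·m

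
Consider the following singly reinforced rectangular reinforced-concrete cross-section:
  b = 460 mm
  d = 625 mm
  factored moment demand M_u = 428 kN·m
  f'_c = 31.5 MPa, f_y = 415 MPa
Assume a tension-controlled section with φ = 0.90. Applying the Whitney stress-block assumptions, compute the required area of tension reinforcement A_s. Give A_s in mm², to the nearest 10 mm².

A_s ≈ 1930 mm²

M_n = M_u/φ = 428/0.90 = 475.556 kN·m.
With M_n = 0.85 f'_c a b (d − a/2), solve the quadratic for a:
a = d − √(d² − 2M_n/(0.85 f'_c b)) = 625 − √(625² − 2 × 475.556×10⁶/(0.85 × 31.5 × 460)) = 65.18 mm.
A_s = 0.85 f'_c a b / f_y = 0.85 × 31.5 × 65.18 × 460 / 415 = 1934.4 mm².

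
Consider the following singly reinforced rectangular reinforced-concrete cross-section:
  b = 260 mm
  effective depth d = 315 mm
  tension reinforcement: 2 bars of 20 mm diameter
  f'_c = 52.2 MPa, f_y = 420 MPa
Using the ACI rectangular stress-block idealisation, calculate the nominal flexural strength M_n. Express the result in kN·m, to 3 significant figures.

M_n ≈ 80.1 kN·m

A_s = 2 × 314 = 628 mm².
T = A_s f_y = 628 × 420 = 263760 N = 263.76 kN.
From C = T: a = T/(0.85 f'_c b) = 263760/(0.85 × 52.2 × 260) = 22.86 mm.
M_n = T(d − a/2) = 263.76 kN × (315 − 11.43) mm = 80.07 kN·m.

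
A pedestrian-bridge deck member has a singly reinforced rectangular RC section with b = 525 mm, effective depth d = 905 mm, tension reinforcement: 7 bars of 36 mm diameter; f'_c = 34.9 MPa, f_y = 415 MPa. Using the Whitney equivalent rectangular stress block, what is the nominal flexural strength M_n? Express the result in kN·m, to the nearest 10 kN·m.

A_s = 7 × 1018 = 7126 mm².
T = A_s f_y = 7126 × 415 = 2957290 N = 2957.29 kN.
From C = T: a = T/(0.85 f'_c b) = 2957290/(0.85 × 34.9 × 525) = 189.88 mm.
M_n = T(d − a/2) = 2957.29 kN × (905 − 94.94) mm = 2395.58 kN·m.

M_n ≈ 2400 kN·m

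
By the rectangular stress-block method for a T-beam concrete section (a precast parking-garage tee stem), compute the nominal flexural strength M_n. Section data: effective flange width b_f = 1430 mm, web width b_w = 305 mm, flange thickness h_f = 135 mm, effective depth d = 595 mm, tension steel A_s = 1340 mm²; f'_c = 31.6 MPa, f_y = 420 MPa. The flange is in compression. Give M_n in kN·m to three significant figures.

M_n ≈ 331 kN·m

Tension: T = A_s f_y = 1340 × 420 = 562800 N.
Try a within the flange: a = T/(0.85 f'_c b_f) = 562800/(0.85 × 31.6 × 1430) = 14.65 mm.
Since a = 14.65 ≤ h_f = 135 mm, the stress block lies entirely in the flange; analyse as a rectangular beam of width b_f.
M_n = T(d − a/2) = 562800 × (595 − 7.325) = 330.74 × 10⁶ N·mm.
M_n = 330.74 kN·m.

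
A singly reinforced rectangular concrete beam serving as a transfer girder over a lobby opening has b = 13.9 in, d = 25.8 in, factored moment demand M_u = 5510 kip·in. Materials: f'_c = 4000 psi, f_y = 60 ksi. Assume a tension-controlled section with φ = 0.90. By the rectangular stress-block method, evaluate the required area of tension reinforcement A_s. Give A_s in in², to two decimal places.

A_s ≈ 4.44 in²

M_n = M_u/φ = 5510/0.90 = 6122.22 kip·in.
From M_n = 0.85 f'_c a b (d − a/2):
a = d − √(d² − 2M_n/(0.85 f'_c b)) = 25.8 − √(25.8² − 2 × 6122.22/(0.85 × 4 × 13.9)) = 5.637 in.
A_s = 0.85 f'_c a b / f_y = 0.85 × 4 × 5.637 × 13.9 / 60 = 4.440 in².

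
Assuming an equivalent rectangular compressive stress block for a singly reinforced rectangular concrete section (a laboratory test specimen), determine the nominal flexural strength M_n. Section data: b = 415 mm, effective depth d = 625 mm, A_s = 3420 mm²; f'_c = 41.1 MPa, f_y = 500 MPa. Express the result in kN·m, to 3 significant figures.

T = A_s f_y = 3420 × 500 = 1710000 N = 1710 kN.
From C = T: a = T/(0.85 f'_c b) = 1710000/(0.85 × 41.1 × 415) = 117.95 mm.
M_n = T(d − a/2) = 1710 kN × (625 − 58.975) mm = 967.90 kN·m.

M_n ≈ 968 kN·m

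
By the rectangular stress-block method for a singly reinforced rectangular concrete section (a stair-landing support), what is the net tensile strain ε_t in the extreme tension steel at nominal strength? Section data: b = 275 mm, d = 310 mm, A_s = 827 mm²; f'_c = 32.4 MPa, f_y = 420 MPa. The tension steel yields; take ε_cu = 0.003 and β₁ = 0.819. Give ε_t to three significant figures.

a = A_s f_y/(0.85 f'_c b) = 45.86 mm.
β₁ = 0.819, so c = a/β₁ = 45.86/0.819 = 56.00 mm.
From the linear strain diagram with ε_cu = 0.003: ε_t = 0.003 (d − c)/c = 0.003 × (310 − 56.00)/56.00 = 0.0136.
Since ε_t ≥ 0.005, the section is tension-controlled.

ε_t ≈ 0.0136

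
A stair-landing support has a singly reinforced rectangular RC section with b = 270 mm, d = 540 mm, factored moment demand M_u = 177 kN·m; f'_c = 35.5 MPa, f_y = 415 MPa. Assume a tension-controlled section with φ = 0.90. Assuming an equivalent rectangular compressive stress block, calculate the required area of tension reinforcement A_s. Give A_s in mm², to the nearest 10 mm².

A_s ≈ 920 mm²

M_n = M_u/φ = 177/0.90 = 196.667 kN·m.
With M_n = 0.85 f'_c a b (d − a/2), solve the quadratic for a:
a = d − √(d² − 2M_n/(0.85 f'_c b)) = 540 − √(540² − 2 × 196.667×10⁶/(0.85 × 35.5 × 270)) = 46.72 mm.
A_s = 0.85 f'_c a b / f_y = 0.85 × 35.5 × 46.72 × 270 / 415 = 917.2 mm².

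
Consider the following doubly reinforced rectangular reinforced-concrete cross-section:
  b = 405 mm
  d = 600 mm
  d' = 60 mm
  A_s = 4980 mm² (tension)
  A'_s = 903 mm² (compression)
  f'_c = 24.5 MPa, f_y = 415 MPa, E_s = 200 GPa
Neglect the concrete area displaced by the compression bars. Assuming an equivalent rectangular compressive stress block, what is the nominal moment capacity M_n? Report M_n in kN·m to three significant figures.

Assume both tension and compression steel yield.
Net tension couple steel: A_s − A'_s = 4077 mm².
a = (A_s − A'_s) f_y / (0.85 f'_c b) = 1691955/(0.85 × 24.5 × 405) = 200.61 mm.
c = a/β₁ = 200.61/0.85 = 236.01 mm; ε'_s = 0.003(c − d')/c = 0.0022 ≥ f_y/E_s = 0.0021, so compression steel does yield.
M_n = (A_s − A'_s) f_y (d − a/2) + A'_s f_y (d − d') = [1691955 × (600 − 100.305) + 374745 × (600 − 60)] × 10⁻⁶ = 845.46 + 202.36 = 1047.82 kN·m.

M_n ≈ 1050 kN·m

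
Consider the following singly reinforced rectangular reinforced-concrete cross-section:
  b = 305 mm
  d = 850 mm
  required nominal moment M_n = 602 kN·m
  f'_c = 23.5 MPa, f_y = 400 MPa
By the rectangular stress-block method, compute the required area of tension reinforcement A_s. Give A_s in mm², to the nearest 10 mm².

With M_n = 0.85 f'_c a b (d − a/2), solve the quadratic for a:
a = d − √(d² − 2M_n/(0.85 f'_c b)) = 850 − √(850² − 2 × 602×10⁶/(0.85 × 23.5 × 305)) = 125.52 mm.
A_s = 0.85 f'_c a b / f_y = 0.85 × 23.5 × 125.52 × 305 / 400 = 1911.8 mm².

A_s ≈ 1910 mm²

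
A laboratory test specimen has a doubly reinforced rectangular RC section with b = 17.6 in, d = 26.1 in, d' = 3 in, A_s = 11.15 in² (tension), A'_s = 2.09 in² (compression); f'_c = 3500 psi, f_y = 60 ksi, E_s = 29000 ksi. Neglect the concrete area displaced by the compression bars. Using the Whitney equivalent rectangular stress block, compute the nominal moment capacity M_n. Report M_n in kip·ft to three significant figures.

M_n ≈ 1190 kip·ft

Assume both steels yield.
a = (A_s − A'_s) f_y/(0.85 f'_c b) = (11.15 − 2.09) × 60/(0.85 × 3.5 × 17.6) = 10.382 in.
c = a/β₁ = 10.382/0.85 = 12.214 in; ε'_s = 0.003(c − d')/c = 0.0023 ≥ ε_y = 0.0021, so the compression steel yields.
M_n = (A_s − A'_s) f_y (d − a/2) + A'_s f_y (d − d') = 543.6 × (26.1 − 5.191) + 125.4 × (26.1 − 3) = 11366.1 + 2896.7 = 14262.8 kip·in = 14262.8/12 = 1188.57 kip·ft.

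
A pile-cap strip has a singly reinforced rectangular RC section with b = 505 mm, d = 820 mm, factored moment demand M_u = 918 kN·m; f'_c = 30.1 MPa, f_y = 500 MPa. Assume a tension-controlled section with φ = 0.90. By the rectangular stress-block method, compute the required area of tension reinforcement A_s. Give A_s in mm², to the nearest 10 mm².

M_n = M_u/φ = 918/0.90 = 1020 kN·m.
With M_n = 0.85 f'_c a b (d − a/2), solve the quadratic for a:
a = d − √(d² − 2M_n/(0.85 f'_c b)) = 820 − √(820² − 2 × 1020×10⁶/(0.85 × 30.1 × 505)) = 102.71 mm.
A_s = 0.85 f'_c a b / f_y = 0.85 × 30.1 × 102.71 × 505 / 500 = 2654.1 mm².

A_s ≈ 2650 mm²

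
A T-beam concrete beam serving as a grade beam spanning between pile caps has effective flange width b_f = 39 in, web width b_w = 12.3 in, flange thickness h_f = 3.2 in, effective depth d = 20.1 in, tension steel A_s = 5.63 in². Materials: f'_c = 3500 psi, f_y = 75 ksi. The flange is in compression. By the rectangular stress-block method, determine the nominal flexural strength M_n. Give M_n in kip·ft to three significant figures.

M_n ≈ 641 kip·ft

Tension: T = A_s f_y = 5.63 × 75 = 422.25 kips.
Try a within the flange: a = T/(0.85 f'_c b_f) = 422.25/(0.85 × 3.5 × 39) = 3.639 in.
a = 3.639 > h_f = 3.2 in: the block extends into the web. Split into flange-overhang and web parts.
C_f = 0.85 f'_c (b_f − b_w) h_f = 0.85 × 3.5 × (39 − 12.3) × 3.2 = 254.2 kips.
Remaining web compression depth: a_w = (T − C_f)/(0.85 f'_c b_w) = (422.25 − 254.2)/(0.85 × 3.5 × 12.3) = 4.592 in.
M_n = C_f(d − h_f/2) + (T − C_f)(d − a_w/2) = 254.2 × (20.1 − 1.6) + 168.05 × (20.1 − 2.296) = 4702.7 + 2992.0 = 7694.7 kip·in.
M_n = 7694.7/12 = 641.23 kip·ft.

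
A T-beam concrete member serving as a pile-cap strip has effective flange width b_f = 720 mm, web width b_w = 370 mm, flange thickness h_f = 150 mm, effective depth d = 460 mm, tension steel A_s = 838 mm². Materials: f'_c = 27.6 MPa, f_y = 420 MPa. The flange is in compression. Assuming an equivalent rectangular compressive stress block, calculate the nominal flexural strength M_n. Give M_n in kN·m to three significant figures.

Tension: T = A_s f_y = 838 × 420 = 351960 N.
Try a within the flange: a = T/(0.85 f'_c b_f) = 351960/(0.85 × 27.6 × 720) = 20.84 mm.
Since a = 20.84 ≤ h_f = 150 mm, the stress block lies entirely in the flange; analyse as a rectangular beam of width b_f.
M_n = T(d − a/2) = 351960 × (460 − 10.42) = 158.23 × 10⁶ N·mm.
M_n = 158.23 kN·m.

M_n ≈ 158 kN·m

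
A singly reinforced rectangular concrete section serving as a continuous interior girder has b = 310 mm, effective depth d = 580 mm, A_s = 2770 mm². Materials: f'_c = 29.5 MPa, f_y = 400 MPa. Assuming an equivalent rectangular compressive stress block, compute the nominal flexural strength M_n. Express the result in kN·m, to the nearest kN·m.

T = A_s f_y = 2770 × 400 = 1108000 N = 1108 kN.
From C = T: a = T/(0.85 f'_c b) = 1108000/(0.85 × 29.5 × 310) = 142.54 mm.
M_n = T(d − a/2) = 1108 kN × (580 − 71.27) mm = 563.67 kN·m.

M_n ≈ 564 kN·m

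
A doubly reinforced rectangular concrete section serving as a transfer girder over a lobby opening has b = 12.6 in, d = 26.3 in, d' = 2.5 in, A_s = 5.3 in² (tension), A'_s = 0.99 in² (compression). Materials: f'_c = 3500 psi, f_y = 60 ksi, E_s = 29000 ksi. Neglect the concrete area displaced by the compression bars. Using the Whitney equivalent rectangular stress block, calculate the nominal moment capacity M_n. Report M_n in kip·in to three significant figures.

M_n ≈ 7320 kip·in

Assume both steels yield.
a = (A_s − A'_s) f_y/(0.85 f'_c b) = (5.3 − 0.99) × 60/(0.85 × 3.5 × 12.6) = 6.899 in.
c = a/β₁ = 6.899/0.85 = 8.116 in; ε'_s = 0.003(c − d')/c = 0.0021 ≥ ε_y = 0.0021, so the compression steel yields.
M_n = (A_s − A'_s) f_y (d − a/2) + A'_s f_y (d − d') = 258.6 × (26.3 − 3.4495) + 59.4 × (26.3 − 2.5) = 5909.1 + 1413.7 = 7322.8 kip·in.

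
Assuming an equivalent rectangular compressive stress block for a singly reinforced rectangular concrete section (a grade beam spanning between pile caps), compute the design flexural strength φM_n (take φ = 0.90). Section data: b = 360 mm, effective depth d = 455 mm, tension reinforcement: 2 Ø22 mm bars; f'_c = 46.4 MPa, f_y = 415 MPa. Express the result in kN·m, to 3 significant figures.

φM_n ≈ 126 kN·m

A_s = 2 × 380 = 760 mm².
T = A_s f_y = 760 × 415 = 315400 N = 315.4 kN.
From C = T: a = T/(0.85 f'_c b) = 315400/(0.85 × 46.4 × 360) = 22.21 mm.
M_n = T(d − a/2) = 315.4 kN × (455 − 11.105) mm = 140.00 kN·m.
φM_n = 0.90 × 140.00 = 126.00 kN·m.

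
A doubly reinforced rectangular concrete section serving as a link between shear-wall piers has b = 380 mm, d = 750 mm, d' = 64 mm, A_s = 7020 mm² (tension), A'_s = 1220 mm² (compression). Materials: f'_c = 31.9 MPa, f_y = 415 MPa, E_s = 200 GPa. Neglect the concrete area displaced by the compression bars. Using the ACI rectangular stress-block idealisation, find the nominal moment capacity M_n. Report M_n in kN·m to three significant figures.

M_n ≈ 1870 kN·m

Assume both tension and compression steel yield.
Net tension couple steel: A_s − A'_s = 5800 mm².
a = (A_s − A'_s) f_y / (0.85 f'_c b) = 2407000/(0.85 × 31.9 × 380) = 233.61 mm.
c = a/β₁ = 233.61/0.822 = 284.20 mm; ε'_s = 0.003(c − d')/c = 0.0023 ≥ f_y/E_s = 0.0021, so compression steel does yield.
M_n = (A_s − A'_s) f_y (d − a/2) + A'_s f_y (d − d') = [2407000 × (750 − 116.805) + 506300 × (750 − 64)] × 10⁻⁶ = 1524.10 + 347.32 = 1871.42 kN·m.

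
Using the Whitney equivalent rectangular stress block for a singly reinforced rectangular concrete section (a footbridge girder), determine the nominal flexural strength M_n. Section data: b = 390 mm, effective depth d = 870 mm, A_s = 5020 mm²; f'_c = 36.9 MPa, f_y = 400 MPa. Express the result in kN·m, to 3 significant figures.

T = A_s f_y = 5020 × 400 = 2008000 N = 2008 kN.
From C = T: a = T/(0.85 f'_c b) = 2008000/(0.85 × 36.9 × 390) = 164.15 mm.
M_n = T(d − a/2) = 2008 kN × (870 − 82.075) mm = 1582.15 kN·m.

M_n ≈ 1580 kN·m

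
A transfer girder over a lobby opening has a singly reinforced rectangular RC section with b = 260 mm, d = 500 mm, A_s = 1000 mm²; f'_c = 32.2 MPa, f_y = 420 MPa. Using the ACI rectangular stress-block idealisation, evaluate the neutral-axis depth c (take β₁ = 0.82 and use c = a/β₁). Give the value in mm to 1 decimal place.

c ≈ 72.0 mm

T = A_s f_y = 1000 × 420 = 420000 N = 420 kN.
Setting C = 0.85 f'_c a b equal to T: a = 420000/(0.85 × 32.2 × 260) = 59.020 mm.
With β₁ = 0.82, c = a/β₁ = 59.020/0.82 = 72.0 mm.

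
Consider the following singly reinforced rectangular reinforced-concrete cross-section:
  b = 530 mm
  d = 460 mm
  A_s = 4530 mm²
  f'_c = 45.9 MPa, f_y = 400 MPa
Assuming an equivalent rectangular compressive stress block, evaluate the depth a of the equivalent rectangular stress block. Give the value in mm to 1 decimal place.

a ≈ 87.6 mm

T = A_s f_y = 4530 × 400 = 1812000 N = 1812 kN.
Setting C = 0.85 f'_c a b equal to T: a = 1812000/(0.85 × 45.9 × 530) = 87.6 mm.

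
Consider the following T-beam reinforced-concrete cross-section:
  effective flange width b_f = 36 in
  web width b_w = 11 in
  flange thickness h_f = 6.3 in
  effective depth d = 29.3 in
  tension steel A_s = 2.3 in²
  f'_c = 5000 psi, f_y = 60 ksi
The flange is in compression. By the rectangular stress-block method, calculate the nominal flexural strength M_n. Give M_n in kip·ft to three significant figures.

M_n ≈ 332 kip·ft

Tension: T = A_s f_y = 2.3 × 60 = 138 kips.
Try a within the flange: a = T/(0.85 f'_c b_f) = 138/(0.85 × 5 × 36) = 0.902 in.
Since a = 0.902 ≤ h_f = 6.3 in, the stress block lies entirely in the flange; analyse as a rectangular beam of width b_f.
M_n = T(d − a/2) = 138 × (29.3 − 0.451) = 3981.2 kip·in.
M_n = 3981.2/12 = 331.77 kip·ft.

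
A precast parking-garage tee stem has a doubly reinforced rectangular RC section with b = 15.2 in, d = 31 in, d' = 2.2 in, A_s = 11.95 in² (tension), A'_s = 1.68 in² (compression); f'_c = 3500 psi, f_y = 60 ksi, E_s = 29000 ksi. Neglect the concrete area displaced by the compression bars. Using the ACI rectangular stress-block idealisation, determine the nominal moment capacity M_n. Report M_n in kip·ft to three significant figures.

M_n ≈ 1480 kip·ft

Assume both steels yield.
a = (A_s − A'_s) f_y/(0.85 f'_c b) = (11.95 − 1.68) × 60/(0.85 × 3.5 × 15.2) = 13.627 in.
c = a/β₁ = 13.627/0.85 = 16.032 in; ε'_s = 0.003(c − d')/c = 0.0026 ≥ ε_y = 0.0021, so the compression steel yields.
M_n = (A_s − A'_s) f_y (d − a/2) + A'_s f_y (d − d') = 616.2 × (31 − 6.8135) + 100.8 × (31 − 2.2) = 14903.7 + 2903.0 = 17806.7 kip·in = 17806.7/12 = 1483.89 kip·ft.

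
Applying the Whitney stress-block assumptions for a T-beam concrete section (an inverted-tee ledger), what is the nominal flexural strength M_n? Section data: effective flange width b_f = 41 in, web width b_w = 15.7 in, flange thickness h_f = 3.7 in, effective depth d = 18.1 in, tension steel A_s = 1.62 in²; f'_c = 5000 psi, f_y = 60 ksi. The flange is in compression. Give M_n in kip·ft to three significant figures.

M_n ≈ 144 kip·ft

Tension: T = A_s f_y = 1.62 × 60 = 97.2 kips.
Try a within the flange: a = T/(0.85 f'_c b_f) = 97.2/(0.85 × 5 × 41) = 0.558 in.
Since a = 0.558 ≤ h_f = 3.7 in, the stress block lies entirely in the flange; analyse as a rectangular beam of width b_f.
M_n = T(d − a/2) = 97.2 × (18.1 − 0.279) = 1732.2 kip·in.
M_n = 1732.2/12 = 144.35 kip·ft.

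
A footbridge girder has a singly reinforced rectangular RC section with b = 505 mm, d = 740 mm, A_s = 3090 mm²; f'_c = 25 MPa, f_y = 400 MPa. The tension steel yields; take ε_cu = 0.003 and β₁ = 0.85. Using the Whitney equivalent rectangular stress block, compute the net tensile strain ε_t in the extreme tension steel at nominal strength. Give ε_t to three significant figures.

a = A_s f_y/(0.85 f'_c b) = 115.18 mm.
β₁ = 0.85, so c = a/β₁ = 115.18/0.85 = 135.51 mm.
From the linear strain diagram with ε_cu = 0.003: ε_t = 0.003 (d − c)/c = 0.003 × (740 − 135.51)/135.51 = 0.0134.
Since ε_t ≥ 0.005, the section is tension-controlled.

ε_t ≈ 0.0134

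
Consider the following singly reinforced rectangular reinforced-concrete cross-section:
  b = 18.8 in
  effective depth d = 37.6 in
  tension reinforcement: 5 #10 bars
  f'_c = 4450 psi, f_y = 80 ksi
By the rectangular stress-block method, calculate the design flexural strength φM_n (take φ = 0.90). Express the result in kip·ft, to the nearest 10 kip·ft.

φM_n ≈ 1300 kip·ft

A_s = 5 × 1.27 = 6.35 in².
T = A_s f_y = 6.35 × 80 = 508 kips.
a = T/(0.85 f'_c b) = 508/(0.85 × 4.45 × 18.8) = 7.144 in.
M_n = T(d − a/2) = 508 × (37.6 − 3.572) = 17286.2 kip·in = 17286.2/12 = 1440.52 kip·ft.
φM_n = 0.90 × 1440.52 = 1296.47 kip·ft.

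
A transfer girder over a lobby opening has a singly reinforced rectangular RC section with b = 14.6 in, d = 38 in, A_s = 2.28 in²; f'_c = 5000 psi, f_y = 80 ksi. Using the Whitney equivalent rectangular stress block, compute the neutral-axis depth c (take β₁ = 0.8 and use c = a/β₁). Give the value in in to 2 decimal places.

c ≈ 3.67 in

T = A_s f_y = 2.28 × 80 = 182.4 kips.
a = T/(0.85 f'_c b) = 182.4/(0.85 × 5 × 14.6) = 2.9396 in.
With β₁ = 0.8, c = a/β₁ = 2.9396/0.8 = 3.67 in.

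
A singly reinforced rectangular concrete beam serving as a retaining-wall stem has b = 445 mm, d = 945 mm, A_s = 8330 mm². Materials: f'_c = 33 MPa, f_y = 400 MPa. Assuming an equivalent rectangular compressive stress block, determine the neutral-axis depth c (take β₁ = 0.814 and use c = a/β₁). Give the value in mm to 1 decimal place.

c ≈ 327.9 mm

T = A_s f_y = 8330 × 400 = 3332000 N = 3332 kN.
Setting C = 0.85 f'_c a b equal to T: a = 3332000/(0.85 × 33 × 445) = 266.939 mm.
With β₁ = 0.814, c = a/β₁ = 266.939/0.814 = 327.9 mm.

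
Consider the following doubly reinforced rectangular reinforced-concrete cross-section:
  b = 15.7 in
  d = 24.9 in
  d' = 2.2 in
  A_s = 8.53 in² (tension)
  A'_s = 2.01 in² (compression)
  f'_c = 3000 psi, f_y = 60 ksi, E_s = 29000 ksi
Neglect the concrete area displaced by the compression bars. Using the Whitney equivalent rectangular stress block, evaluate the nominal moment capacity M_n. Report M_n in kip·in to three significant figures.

Assume both steels yield.
a = (A_s − A'_s) f_y/(0.85 f'_c b) = (8.53 − 2.01) × 60/(0.85 × 3 × 15.7) = 9.771 in.
c = a/β₁ = 9.771/0.85 = 11.495 in; ε'_s = 0.003(c − d')/c = 0.0024 ≥ ε_y = 0.0021, so the compression steel yields.
M_n = (A_s − A'_s) f_y (d − a/2) + A'_s f_y (d − d') = 391.2 × (24.9 − 4.8855) + 120.6 × (24.9 − 2.2) = 7829.7 + 2737.6 = 10567.3 kip·in.

M_n ≈ 10600 kip·in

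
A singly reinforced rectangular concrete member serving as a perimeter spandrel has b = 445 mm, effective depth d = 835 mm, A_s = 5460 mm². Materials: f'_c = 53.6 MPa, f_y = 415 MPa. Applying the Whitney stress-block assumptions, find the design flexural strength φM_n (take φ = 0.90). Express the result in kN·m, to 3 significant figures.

T = A_s f_y = 5460 × 415 = 2265900 N = 2265.9 kN.
From C = T: a = T/(0.85 f'_c b) = 2265900/(0.85 × 53.6 × 445) = 111.76 mm.
M_n = T(d − a/2) = 2265.9 kN × (835 − 55.88) mm = 1765.41 kN·m.
φM_n = 0.90 × 1765.41 = 1588.87 kN·m.

φM_n ≈ 1590 kN·m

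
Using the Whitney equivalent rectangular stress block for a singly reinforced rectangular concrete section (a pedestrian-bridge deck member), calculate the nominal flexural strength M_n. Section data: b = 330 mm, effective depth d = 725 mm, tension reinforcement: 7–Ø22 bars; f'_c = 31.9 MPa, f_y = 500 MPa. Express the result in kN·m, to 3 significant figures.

M_n ≈ 865 kN·m

A_s = 7 × 380 = 2660 mm².
T = A_s f_y = 2660 × 500 = 1330000 N = 1330 kN.
From C = T: a = T/(0.85 f'_c b) = 1330000/(0.85 × 31.9 × 330) = 148.64 mm.
M_n = T(d − a/2) = 1330 kN × (725 − 74.32) mm = 865.40 kN·m.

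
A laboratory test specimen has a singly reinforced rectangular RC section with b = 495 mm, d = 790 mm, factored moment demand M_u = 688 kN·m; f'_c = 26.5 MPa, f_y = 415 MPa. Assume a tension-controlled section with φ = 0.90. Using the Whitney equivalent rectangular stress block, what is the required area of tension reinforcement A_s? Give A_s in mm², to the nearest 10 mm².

A_s ≈ 2480 mm²

M_n = M_u/φ = 688/0.90 = 764.444 kN·m.
With M_n = 0.85 f'_c a b (d − a/2), solve the quadratic for a:
a = d − √(d² − 2M_n/(0.85 f'_c b)) = 790 − √(790² − 2 × 764.444×10⁶/(0.85 × 26.5 × 495)) = 92.16 mm.
A_s = 0.85 f'_c a b / f_y = 0.85 × 26.5 × 92.16 × 495 / 415 = 2476.1 mm².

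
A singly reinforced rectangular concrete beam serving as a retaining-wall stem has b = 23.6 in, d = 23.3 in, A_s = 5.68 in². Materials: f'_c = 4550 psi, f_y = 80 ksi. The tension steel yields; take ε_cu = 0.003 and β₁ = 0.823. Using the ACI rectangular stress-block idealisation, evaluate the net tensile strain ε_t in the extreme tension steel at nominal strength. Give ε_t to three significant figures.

a = A_s f_y/(0.85 f'_c b) = 4.978 in.
β₁ = 0.823, so c = a/β₁ = 4.978/0.823 = 6.049 in.
From the linear strain diagram with ε_cu = 0.003: ε_t = 0.003 (d − c)/c = 0.003 × (23.3 − 6.049)/6.049 = 0.00856.
Since ε_t ≥ 0.005, the section is tension-controlled.

ε_t ≈ 0.00856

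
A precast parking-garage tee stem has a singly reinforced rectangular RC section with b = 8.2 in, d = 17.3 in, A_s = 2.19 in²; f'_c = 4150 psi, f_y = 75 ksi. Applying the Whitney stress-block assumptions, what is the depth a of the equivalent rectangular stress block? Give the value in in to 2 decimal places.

T = A_s f_y = 2.19 × 75 = 164.25 kips.
a = T/(0.85 f'_c b) = 164.25/(0.85 × 4.15 × 8.2) = 5.68 in.

a ≈ 5.68 in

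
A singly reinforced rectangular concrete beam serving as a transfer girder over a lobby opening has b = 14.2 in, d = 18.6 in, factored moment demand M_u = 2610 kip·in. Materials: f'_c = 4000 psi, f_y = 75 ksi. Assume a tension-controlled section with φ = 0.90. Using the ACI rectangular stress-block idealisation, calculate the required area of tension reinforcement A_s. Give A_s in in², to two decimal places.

A_s ≈ 2.30 in²

M_n = M_u/φ = 2610/0.90 = 2900 kip·in.
From M_n = 0.85 f'_c a b (d − a/2):
a = d − √(d² − 2M_n/(0.85 f'_c b)) = 18.6 − √(18.6² − 2 × 2900/(0.85 × 4 × 14.2)) = 3.572 in.
A_s = 0.85 f'_c a b / f_y = 0.85 × 4 × 3.572 × 14.2 / 75 = 2.299 in².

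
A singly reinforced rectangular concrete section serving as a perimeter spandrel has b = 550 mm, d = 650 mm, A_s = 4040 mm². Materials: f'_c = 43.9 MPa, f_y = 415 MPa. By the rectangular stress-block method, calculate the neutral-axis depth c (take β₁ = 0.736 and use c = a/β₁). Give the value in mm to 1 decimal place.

c ≈ 111.0 mm

T = A_s f_y = 4040 × 415 = 1676600 N = 1676.6 kN.
Setting C = 0.85 f'_c a b equal to T: a = 1676600/(0.85 × 43.9 × 550) = 81.693 mm.
With β₁ = 0.736, c = a/β₁ = 81.693/0.736 = 111.0 mm.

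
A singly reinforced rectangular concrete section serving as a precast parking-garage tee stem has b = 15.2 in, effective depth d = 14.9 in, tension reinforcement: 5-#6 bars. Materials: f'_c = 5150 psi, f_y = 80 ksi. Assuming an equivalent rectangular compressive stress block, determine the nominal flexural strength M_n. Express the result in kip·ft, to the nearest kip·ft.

A_s = 5 × 0.44 = 2.2 in².
T = A_s f_y = 2.2 × 80 = 176 kips.
a = T/(0.85 f'_c b) = 176/(0.85 × 5.15 × 15.2) = 2.645 in.
M_n = T(d − a/2) = 176 × (14.9 − 1.3225) = 2389.6 kip·in = 2389.6/12 = 199.13 kip·ft.

M_n ≈ 199 kip·ft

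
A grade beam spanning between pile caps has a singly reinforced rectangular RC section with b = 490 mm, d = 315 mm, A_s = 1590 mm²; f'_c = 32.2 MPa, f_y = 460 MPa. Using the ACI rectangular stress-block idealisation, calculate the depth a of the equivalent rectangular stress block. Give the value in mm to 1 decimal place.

a ≈ 54.5 mm

T = A_s f_y = 1590 × 460 = 731400 N = 731.4 kN.
Setting C = 0.85 f'_c a b equal to T: a = 731400/(0.85 × 32.2 × 490) = 54.5 mm.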